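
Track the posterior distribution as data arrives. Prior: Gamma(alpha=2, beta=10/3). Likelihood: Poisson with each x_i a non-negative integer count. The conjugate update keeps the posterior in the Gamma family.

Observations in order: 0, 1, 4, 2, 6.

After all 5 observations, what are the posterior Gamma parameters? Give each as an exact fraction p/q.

alpha=15, beta=25/3

obs 1: x=0 → posterior Gamma(2, 13/3)
obs 2: x=1 → posterior Gamma(3, 16/3)
obs 3: x=4 → posterior Gamma(7, 19/3)
obs 4: x=2 → posterior Gamma(9, 22/3)
obs 5: x=6 → posterior Gamma(15, 25/3)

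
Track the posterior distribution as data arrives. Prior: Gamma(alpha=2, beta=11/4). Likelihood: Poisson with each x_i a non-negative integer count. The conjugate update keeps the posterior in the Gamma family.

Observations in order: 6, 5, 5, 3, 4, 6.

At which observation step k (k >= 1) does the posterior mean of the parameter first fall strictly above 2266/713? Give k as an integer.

obs 1: x=6 → posterior Gamma(8, 15/4)
obs 2: x=5 → posterior Gamma(13, 19/4)
obs 3: x=5 → posterior Gamma(18, 23/4)
obs 4: x=3 → posterior Gamma(21, 27/4)
obs 5: x=4 → posterior Gamma(25, 31/4)
obs 6: x=6 → posterior Gamma(31, 35/4)

k = 5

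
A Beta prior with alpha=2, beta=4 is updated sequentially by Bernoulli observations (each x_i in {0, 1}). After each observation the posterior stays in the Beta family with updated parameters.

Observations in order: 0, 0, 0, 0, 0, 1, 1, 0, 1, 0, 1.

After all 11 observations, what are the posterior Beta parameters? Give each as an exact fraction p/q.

alpha=6, beta=11

obs 1: x=0 → posterior Beta(2, 5)
obs 2: x=0 → posterior Beta(2, 6)
obs 3: x=0 → posterior Beta(2, 7)
obs 4: x=0 → posterior Beta(2, 8)
obs 5: x=0 → posterior Beta(2, 9)
obs 6: x=1 → posterior Beta(3, 9)
obs 7: x=1 → posterior Beta(4, 9)
obs 8: x=0 → posterior Beta(4, 10)
obs 9: x=1 → posterior Beta(5, 10)
obs 10: x=0 → posterior Beta(5, 11)
obs 11: x=1 → posterior Beta(6, 11)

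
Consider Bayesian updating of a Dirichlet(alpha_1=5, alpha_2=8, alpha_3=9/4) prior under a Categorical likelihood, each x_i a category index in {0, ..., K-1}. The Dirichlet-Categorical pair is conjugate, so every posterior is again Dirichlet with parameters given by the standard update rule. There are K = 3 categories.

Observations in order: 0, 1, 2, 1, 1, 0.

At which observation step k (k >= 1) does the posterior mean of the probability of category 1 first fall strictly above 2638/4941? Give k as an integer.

k = 5

obs 1: x=0 → posterior Dirichlet(6, 8, 9/4)
obs 2: x=1 → posterior Dirichlet(6, 9, 9/4)
obs 3: x=2 → posterior Dirichlet(6, 9, 13/4)
obs 4: x=1 → posterior Dirichlet(6, 10, 13/4)
obs 5: x=1 → posterior Dirichlet(6, 11, 13/4)
obs 6: x=0 → posterior Dirichlet(7, 11, 13/4)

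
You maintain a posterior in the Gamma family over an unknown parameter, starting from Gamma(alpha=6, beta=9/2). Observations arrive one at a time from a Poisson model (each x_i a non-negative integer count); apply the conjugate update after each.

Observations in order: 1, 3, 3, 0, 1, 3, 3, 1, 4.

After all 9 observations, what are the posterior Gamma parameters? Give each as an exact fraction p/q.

alpha=25, beta=27/2

obs 1: x=1 → posterior Gamma(7, 11/2)
obs 2: x=3 → posterior Gamma(10, 13/2)
obs 3: x=3 → posterior Gamma(13, 15/2)
obs 4: x=0 → posterior Gamma(13, 17/2)
obs 5: x=1 → posterior Gamma(14, 19/2)
obs 6: x=3 → posterior Gamma(17, 21/2)
obs 7: x=3 → posterior Gamma(20, 23/2)
obs 8: x=1 → posterior Gamma(21, 25/2)
obs 9: x=4 → posterior Gamma(25, 27/2)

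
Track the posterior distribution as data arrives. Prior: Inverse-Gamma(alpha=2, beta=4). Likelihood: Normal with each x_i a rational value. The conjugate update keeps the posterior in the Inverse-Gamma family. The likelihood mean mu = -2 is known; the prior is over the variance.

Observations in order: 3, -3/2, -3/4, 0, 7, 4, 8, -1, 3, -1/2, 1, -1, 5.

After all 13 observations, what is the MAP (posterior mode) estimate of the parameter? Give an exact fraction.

obs 1: x=3 → posterior Inverse-Gamma(5/2, 33/2)
obs 2: x=-3/2 → posterior Inverse-Gamma(3, 133/8)
obs 3: x=-3/4 → posterior Inverse-Gamma(7/2, 557/32)
obs 4: x=0 → posterior Inverse-Gamma(4, 621/32)
obs 5: x=7 → posterior Inverse-Gamma(9/2, 1917/32)
obs 6: x=4 → posterior Inverse-Gamma(5, 2493/32)
obs 7: x=8 → posterior Inverse-Gamma(11/2, 4093/32)
obs 8: x=-1 → posterior Inverse-Gamma(6, 4109/32)
obs 9: x=3 → posterior Inverse-Gamma(13/2, 4509/32)
obs 10: x=-1/2 → posterior Inverse-Gamma(7, 4545/32)
obs 11: x=1 → posterior Inverse-Gamma(15/2, 4689/32)
obs 12: x=-1 → posterior Inverse-Gamma(8, 4705/32)
obs 13: x=5 → posterior Inverse-Gamma(17/2, 5489/32)

5489/304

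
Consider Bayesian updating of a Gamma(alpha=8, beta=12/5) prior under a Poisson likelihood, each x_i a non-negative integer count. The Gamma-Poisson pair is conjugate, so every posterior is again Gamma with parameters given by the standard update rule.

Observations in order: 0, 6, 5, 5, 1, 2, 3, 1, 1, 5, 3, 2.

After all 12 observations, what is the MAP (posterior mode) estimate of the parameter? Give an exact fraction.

205/72

obs 1: x=0 → posterior Gamma(8, 17/5)
obs 2: x=6 → posterior Gamma(14, 22/5)
obs 3: x=5 → posterior Gamma(19, 27/5)
obs 4: x=5 → posterior Gamma(24, 32/5)
obs 5: x=1 → posterior Gamma(25, 37/5)
obs 6: x=2 → posterior Gamma(27, 42/5)
obs 7: x=3 → posterior Gamma(30, 47/5)
obs 8: x=1 → posterior Gamma(31, 52/5)
obs 9: x=1 → posterior Gamma(32, 57/5)
obs 10: x=5 → posterior Gamma(37, 62/5)
obs 11: x=3 → posterior Gamma(40, 67/5)
obs 12: x=2 → posterior Gamma(42, 72/5)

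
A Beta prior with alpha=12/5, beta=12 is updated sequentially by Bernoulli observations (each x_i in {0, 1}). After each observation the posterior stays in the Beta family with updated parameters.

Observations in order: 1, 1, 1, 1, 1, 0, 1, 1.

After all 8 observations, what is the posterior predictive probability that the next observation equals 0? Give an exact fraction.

65/112

obs 1: x=1 → posterior Beta(17/5, 12)
obs 2: x=1 → posterior Beta(22/5, 12)
obs 3: x=1 → posterior Beta(27/5, 12)
obs 4: x=1 → posterior Beta(32/5, 12)
obs 5: x=1 → posterior Beta(37/5, 12)
obs 6: x=0 → posterior Beta(37/5, 13)
obs 7: x=1 → posterior Beta(42/5, 13)
obs 8: x=1 → posterior Beta(47/5, 13)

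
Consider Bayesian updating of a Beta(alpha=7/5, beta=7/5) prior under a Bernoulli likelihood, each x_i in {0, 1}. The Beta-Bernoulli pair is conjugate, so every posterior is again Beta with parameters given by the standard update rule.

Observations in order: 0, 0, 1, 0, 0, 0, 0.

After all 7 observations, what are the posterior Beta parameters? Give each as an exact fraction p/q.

alpha=12/5, beta=37/5

obs 1: x=0 → posterior Beta(7/5, 12/5)
obs 2: x=0 → posterior Beta(7/5, 17/5)
obs 3: x=1 → posterior Beta(12/5, 17/5)
obs 4: x=0 → posterior Beta(12/5, 22/5)
obs 5: x=0 → posterior Beta(12/5, 27/5)
obs 6: x=0 → posterior Beta(12/5, 32/5)
obs 7: x=0 → posterior Beta(12/5, 37/5)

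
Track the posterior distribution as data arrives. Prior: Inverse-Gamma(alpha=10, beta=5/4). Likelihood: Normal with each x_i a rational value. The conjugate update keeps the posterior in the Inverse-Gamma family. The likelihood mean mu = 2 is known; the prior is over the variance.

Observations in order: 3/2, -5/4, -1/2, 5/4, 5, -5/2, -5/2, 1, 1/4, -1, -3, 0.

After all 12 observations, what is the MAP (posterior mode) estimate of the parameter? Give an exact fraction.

1787/544

obs 1: x=3/2 → posterior Inverse-Gamma(21/2, 11/8)
obs 2: x=-5/4 → posterior Inverse-Gamma(11, 213/32)
obs 3: x=-1/2 → posterior Inverse-Gamma(23/2, 313/32)
obs 4: x=5/4 → posterior Inverse-Gamma(12, 161/16)
obs 5: x=5 → posterior Inverse-Gamma(25/2, 233/16)
obs 6: x=-5/2 → posterior Inverse-Gamma(13, 395/16)
obs 7: x=-5/2 → posterior Inverse-Gamma(27/2, 557/16)
obs 8: x=1 → posterior Inverse-Gamma(14, 565/16)
obs 9: x=1/4 → posterior Inverse-Gamma(29/2, 1179/32)
obs 10: x=-1 → posterior Inverse-Gamma(15, 1323/32)
obs 11: x=-3 → posterior Inverse-Gamma(31/2, 1723/32)
obs 12: x=0 → posterior Inverse-Gamma(16, 1787/32)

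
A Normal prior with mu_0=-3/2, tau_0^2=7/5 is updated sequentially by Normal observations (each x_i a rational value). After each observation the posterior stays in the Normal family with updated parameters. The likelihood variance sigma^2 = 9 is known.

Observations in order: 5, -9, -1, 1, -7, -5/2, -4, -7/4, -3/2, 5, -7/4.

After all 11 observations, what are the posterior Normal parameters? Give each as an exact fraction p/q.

obs 1: x=5 → posterior Normal(-5/8, 63/52)
obs 2: x=-9 → posterior Normal(-191/118, 63/59)
obs 3: x=-1 → posterior Normal(-205/132, 21/22)
obs 4: x=1 → posterior Normal(-191/146, 63/73)
obs 5: x=-7 → posterior Normal(-289/160, 63/80)
obs 6: x=-5/2 → posterior Normal(-54/29, 21/29)
obs 7: x=-4 → posterior Normal(-95/47, 63/94)
obs 8: x=-7/4 → posterior Normal(-809/404, 63/101)
obs 9: x=-3/2 → posterior Normal(-851/432, 7/12)
obs 10: x=5 → posterior Normal(-711/460, 63/115)
obs 11: x=-7/4 → posterior Normal(-95/61, 63/122)

mu_0=-95/61, tau_0^2=63/122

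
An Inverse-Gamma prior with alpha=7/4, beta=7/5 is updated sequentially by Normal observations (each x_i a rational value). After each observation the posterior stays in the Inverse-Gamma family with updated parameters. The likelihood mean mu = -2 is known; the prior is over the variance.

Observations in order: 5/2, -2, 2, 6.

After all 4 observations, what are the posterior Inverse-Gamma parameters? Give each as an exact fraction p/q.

obs 1: x=5/2 → posterior Inverse-Gamma(9/4, 461/40)
obs 2: x=-2 → posterior Inverse-Gamma(11/4, 461/40)
obs 3: x=2 → posterior Inverse-Gamma(13/4, 781/40)
obs 4: x=6 → posterior Inverse-Gamma(15/4, 2061/40)

alpha=15/4, beta=2061/40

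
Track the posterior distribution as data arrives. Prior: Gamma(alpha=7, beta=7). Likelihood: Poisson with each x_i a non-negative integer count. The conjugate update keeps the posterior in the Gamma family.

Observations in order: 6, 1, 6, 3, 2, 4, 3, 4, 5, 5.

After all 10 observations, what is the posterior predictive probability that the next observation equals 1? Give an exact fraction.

9170187579643165464461246450266744485110646390839400562487/49748242676693593692916390978998098077377407777105579606016

obs 1: x=6 → posterior Gamma(13, 8)
obs 2: x=1 → posterior Gamma(14, 9)
obs 3: x=6 → posterior Gamma(20, 10)
obs 4: x=3 → posterior Gamma(23, 11)
obs 5: x=2 → posterior Gamma(25, 12)
obs 6: x=4 → posterior Gamma(29, 13)
obs 7: x=3 → posterior Gamma(32, 14)
obs 8: x=4 → posterior Gamma(36, 15)
obs 9: x=5 → posterior Gamma(41, 16)
obs 10: x=5 → posterior Gamma(46, 17)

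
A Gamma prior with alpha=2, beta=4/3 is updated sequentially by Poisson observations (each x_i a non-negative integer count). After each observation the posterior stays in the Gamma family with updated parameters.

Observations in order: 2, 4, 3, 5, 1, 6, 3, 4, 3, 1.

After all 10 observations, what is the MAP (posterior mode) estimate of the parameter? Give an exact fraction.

obs 1: x=2 → posterior Gamma(4, 7/3)
obs 2: x=4 → posterior Gamma(8, 10/3)
obs 3: x=3 → posterior Gamma(11, 13/3)
obs 4: x=5 → posterior Gamma(16, 16/3)
obs 5: x=1 → posterior Gamma(17, 19/3)
obs 6: x=6 → posterior Gamma(23, 22/3)
obs 7: x=3 → posterior Gamma(26, 25/3)
obs 8: x=4 → posterior Gamma(30, 28/3)
obs 9: x=3 → posterior Gamma(33, 31/3)
obs 10: x=1 → posterior Gamma(34, 34/3)

99/34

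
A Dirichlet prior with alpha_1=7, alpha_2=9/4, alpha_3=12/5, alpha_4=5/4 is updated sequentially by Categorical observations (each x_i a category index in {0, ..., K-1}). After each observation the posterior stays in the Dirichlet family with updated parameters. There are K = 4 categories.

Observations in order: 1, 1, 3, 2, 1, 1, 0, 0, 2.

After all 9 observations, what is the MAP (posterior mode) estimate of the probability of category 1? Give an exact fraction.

105/358

obs 1: x=1 → posterior Dirichlet(7, 13/4, 12/5, 5/4)
obs 2: x=1 → posterior Dirichlet(7, 17/4, 12/5, 5/4)
obs 3: x=3 → posterior Dirichlet(7, 17/4, 12/5, 9/4)
obs 4: x=2 → posterior Dirichlet(7, 17/4, 17/5, 9/4)
obs 5: x=1 → posterior Dirichlet(7, 21/4, 17/5, 9/4)
obs 6: x=1 → posterior Dirichlet(7, 25/4, 17/5, 9/4)
obs 7: x=0 → posterior Dirichlet(8, 25/4, 17/5, 9/4)
obs 8: x=0 → posterior Dirichlet(9, 25/4, 17/5, 9/4)
obs 9: x=2 → posterior Dirichlet(9, 25/4, 22/5, 9/4)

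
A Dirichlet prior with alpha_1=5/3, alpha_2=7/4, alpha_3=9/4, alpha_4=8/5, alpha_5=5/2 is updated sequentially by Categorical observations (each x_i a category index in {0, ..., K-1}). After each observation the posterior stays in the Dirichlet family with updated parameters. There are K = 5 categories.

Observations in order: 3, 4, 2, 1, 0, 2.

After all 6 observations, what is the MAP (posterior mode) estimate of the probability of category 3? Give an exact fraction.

48/323

obs 1: x=3 → posterior Dirichlet(5/3, 7/4, 9/4, 13/5, 5/2)
obs 2: x=4 → posterior Dirichlet(5/3, 7/4, 9/4, 13/5, 7/2)
obs 3: x=2 → posterior Dirichlet(5/3, 7/4, 13/4, 13/5, 7/2)
obs 4: x=1 → posterior Dirichlet(5/3, 11/4, 13/4, 13/5, 7/2)
obs 5: x=0 → posterior Dirichlet(8/3, 11/4, 13/4, 13/5, 7/2)
obs 6: x=2 → posterior Dirichlet(8/3, 11/4, 17/4, 13/5, 7/2)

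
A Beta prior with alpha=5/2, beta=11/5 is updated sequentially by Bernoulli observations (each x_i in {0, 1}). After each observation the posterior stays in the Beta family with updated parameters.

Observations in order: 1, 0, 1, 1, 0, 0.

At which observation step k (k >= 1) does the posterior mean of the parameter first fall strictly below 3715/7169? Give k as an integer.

obs 1: x=1 → posterior Beta(7/2, 11/5)
obs 2: x=0 → posterior Beta(7/2, 16/5)
obs 3: x=1 → posterior Beta(9/2, 16/5)
obs 4: x=1 → posterior Beta(11/2, 16/5)
obs 5: x=0 → posterior Beta(11/2, 21/5)
obs 6: x=0 → posterior Beta(11/2, 26/5)

k = 6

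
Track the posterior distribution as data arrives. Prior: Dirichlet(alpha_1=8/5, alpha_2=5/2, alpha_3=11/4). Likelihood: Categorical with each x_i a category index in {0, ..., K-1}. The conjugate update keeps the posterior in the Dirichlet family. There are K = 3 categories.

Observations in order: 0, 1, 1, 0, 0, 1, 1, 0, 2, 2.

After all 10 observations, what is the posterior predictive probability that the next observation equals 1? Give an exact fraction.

obs 1: x=0 → posterior Dirichlet(13/5, 5/2, 11/4)
obs 2: x=1 → posterior Dirichlet(13/5, 7/2, 11/4)
obs 3: x=1 → posterior Dirichlet(13/5, 9/2, 11/4)
obs 4: x=0 → posterior Dirichlet(18/5, 9/2, 11/4)
obs 5: x=0 → posterior Dirichlet(23/5, 9/2, 11/4)
obs 6: x=1 → posterior Dirichlet(23/5, 11/2, 11/4)
obs 7: x=1 → posterior Dirichlet(23/5, 13/2, 11/4)
obs 8: x=0 → posterior Dirichlet(28/5, 13/2, 11/4)
obs 9: x=2 → posterior Dirichlet(28/5, 13/2, 15/4)
obs 10: x=2 → posterior Dirichlet(28/5, 13/2, 19/4)

130/337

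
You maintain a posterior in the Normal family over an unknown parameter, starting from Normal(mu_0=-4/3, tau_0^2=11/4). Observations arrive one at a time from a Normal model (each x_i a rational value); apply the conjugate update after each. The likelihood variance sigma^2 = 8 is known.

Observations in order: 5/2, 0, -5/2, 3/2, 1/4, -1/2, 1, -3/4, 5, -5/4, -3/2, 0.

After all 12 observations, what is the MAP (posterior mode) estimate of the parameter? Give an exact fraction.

-17/1968

obs 1: x=5/2 → posterior Normal(-91/258, 88/43)
obs 2: x=0 → posterior Normal(-91/324, 44/27)
obs 3: x=-5/2 → posterior Normal(-128/195, 88/65)
obs 4: x=3/2 → posterior Normal(-157/456, 22/19)
obs 5: x=1/4 → posterior Normal(-281/1044, 88/87)
obs 6: x=-1/2 → posterior Normal(-347/1176, 44/49)
obs 7: x=1 → posterior Normal(-215/1308, 88/109)
obs 8: x=-3/4 → posterior Normal(-157/720, 11/15)
obs 9: x=5 → posterior Normal(173/786, 88/131)
obs 10: x=-5/4 → posterior Normal(181/1704, 44/71)
obs 11: x=-3/2 → posterior Normal(-1/108, 88/153)
obs 12: x=0 → posterior Normal(-17/1968, 22/41)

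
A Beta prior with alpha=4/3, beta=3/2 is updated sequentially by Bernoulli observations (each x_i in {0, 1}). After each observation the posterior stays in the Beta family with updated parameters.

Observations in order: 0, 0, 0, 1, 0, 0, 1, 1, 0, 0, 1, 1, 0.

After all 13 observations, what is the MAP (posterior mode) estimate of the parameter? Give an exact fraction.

obs 1: x=0 → posterior Beta(4/3, 5/2)
obs 2: x=0 → posterior Beta(4/3, 7/2)
obs 3: x=0 → posterior Beta(4/3, 9/2)
obs 4: x=1 → posterior Beta(7/3, 9/2)
obs 5: x=0 → posterior Beta(7/3, 11/2)
obs 6: x=0 → posterior Beta(7/3, 13/2)
obs 7: x=1 → posterior Beta(10/3, 13/2)
obs 8: x=1 → posterior Beta(13/3, 13/2)
obs 9: x=0 → posterior Beta(13/3, 15/2)
obs 10: x=0 → posterior Beta(13/3, 17/2)
obs 11: x=1 → posterior Beta(16/3, 17/2)
obs 12: x=1 → posterior Beta(19/3, 17/2)
obs 13: x=0 → posterior Beta(19/3, 19/2)

32/83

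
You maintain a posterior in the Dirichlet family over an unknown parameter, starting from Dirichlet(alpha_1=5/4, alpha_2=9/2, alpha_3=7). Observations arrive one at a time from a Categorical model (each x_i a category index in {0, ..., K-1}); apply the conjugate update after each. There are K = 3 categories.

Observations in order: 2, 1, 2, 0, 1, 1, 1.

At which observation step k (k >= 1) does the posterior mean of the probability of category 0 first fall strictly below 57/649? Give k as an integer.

k = 2

obs 1: x=2 → posterior Dirichlet(5/4, 9/2, 8)
obs 2: x=1 → posterior Dirichlet(5/4, 11/2, 8)
obs 3: x=2 → posterior Dirichlet(5/4, 11/2, 9)
obs 4: x=0 → posterior Dirichlet(9/4, 11/2, 9)
obs 5: x=1 → posterior Dirichlet(9/4, 13/2, 9)
obs 6: x=1 → posterior Dirichlet(9/4, 15/2, 9)
obs 7: x=1 → posterior Dirichlet(9/4, 17/2, 9)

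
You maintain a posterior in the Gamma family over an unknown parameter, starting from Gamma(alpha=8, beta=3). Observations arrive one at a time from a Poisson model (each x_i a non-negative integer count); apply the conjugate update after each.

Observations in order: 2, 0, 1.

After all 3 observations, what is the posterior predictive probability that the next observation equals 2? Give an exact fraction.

obs 1: x=2 → posterior Gamma(10, 4)
obs 2: x=0 → posterior Gamma(10, 5)
obs 3: x=1 → posterior Gamma(11, 6)

23944605696/96889010407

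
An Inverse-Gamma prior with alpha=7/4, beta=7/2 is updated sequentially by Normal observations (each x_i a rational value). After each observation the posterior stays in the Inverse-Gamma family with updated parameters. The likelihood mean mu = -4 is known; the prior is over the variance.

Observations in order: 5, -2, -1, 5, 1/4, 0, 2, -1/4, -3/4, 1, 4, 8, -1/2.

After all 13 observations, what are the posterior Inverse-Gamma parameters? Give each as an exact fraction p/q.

alpha=33/4, beta=8351/32

obs 1: x=5 → posterior Inverse-Gamma(9/4, 44)
obs 2: x=-2 → posterior Inverse-Gamma(11/4, 46)
obs 3: x=-1 → posterior Inverse-Gamma(13/4, 101/2)
obs 4: x=5 → posterior Inverse-Gamma(15/4, 91)
obs 5: x=1/4 → posterior Inverse-Gamma(17/4, 3201/32)
obs 6: x=0 → posterior Inverse-Gamma(19/4, 3457/32)
obs 7: x=2 → posterior Inverse-Gamma(21/4, 4033/32)
obs 8: x=-1/4 → posterior Inverse-Gamma(23/4, 2129/16)
obs 9: x=-3/4 → posterior Inverse-Gamma(25/4, 4427/32)
obs 10: x=1 → posterior Inverse-Gamma(27/4, 4827/32)
obs 11: x=4 → posterior Inverse-Gamma(29/4, 5851/32)
obs 12: x=8 → posterior Inverse-Gamma(31/4, 8155/32)
obs 13: x=-1/2 → posterior Inverse-Gamma(33/4, 8351/32)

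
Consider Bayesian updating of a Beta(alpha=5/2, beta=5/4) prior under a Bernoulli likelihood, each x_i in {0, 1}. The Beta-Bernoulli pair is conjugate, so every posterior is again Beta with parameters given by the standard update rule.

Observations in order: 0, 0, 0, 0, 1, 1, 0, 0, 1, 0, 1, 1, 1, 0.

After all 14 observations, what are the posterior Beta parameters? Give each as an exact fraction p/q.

alpha=17/2, beta=37/4

obs 1: x=0 → posterior Beta(5/2, 9/4)
obs 2: x=0 → posterior Beta(5/2, 13/4)
obs 3: x=0 → posterior Beta(5/2, 17/4)
obs 4: x=0 → posterior Beta(5/2, 21/4)
obs 5: x=1 → posterior Beta(7/2, 21/4)
obs 6: x=1 → posterior Beta(9/2, 21/4)
obs 7: x=0 → posterior Beta(9/2, 25/4)
obs 8: x=0 → posterior Beta(9/2, 29/4)
obs 9: x=1 → posterior Beta(11/2, 29/4)
obs 10: x=0 → posterior Beta(11/2, 33/4)
obs 11: x=1 → posterior Beta(13/2, 33/4)
obs 12: x=1 → posterior Beta(15/2, 33/4)
obs 13: x=1 → posterior Beta(17/2, 33/4)
obs 14: x=0 → posterior Beta(17/2, 37/4)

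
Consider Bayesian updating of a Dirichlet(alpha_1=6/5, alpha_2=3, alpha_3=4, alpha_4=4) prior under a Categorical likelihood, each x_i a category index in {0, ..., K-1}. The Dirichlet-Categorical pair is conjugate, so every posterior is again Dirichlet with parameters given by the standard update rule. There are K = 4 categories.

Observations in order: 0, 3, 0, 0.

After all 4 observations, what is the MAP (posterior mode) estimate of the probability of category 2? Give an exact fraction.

obs 1: x=0 → posterior Dirichlet(11/5, 3, 4, 4)
obs 2: x=3 → posterior Dirichlet(11/5, 3, 4, 5)
obs 3: x=0 → posterior Dirichlet(16/5, 3, 4, 5)
obs 4: x=0 → posterior Dirichlet(21/5, 3, 4, 5)

15/61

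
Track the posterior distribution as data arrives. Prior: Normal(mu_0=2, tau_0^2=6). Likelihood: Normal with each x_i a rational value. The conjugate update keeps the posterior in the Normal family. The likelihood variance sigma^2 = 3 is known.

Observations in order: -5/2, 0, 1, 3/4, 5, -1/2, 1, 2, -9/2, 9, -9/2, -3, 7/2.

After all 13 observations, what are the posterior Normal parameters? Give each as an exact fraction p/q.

mu_0=11/18, tau_0^2=2/9

obs 1: x=-5/2 → posterior Normal(-1, 2)
obs 2: x=0 → posterior Normal(-3/5, 6/5)
obs 3: x=1 → posterior Normal(-1/7, 6/7)
obs 4: x=3/4 → posterior Normal(1/18, 2/3)
obs 5: x=5 → posterior Normal(21/22, 6/11)
obs 6: x=-1/2 → posterior Normal(19/26, 6/13)
obs 7: x=1 → posterior Normal(23/30, 2/5)
obs 8: x=2 → posterior Normal(31/34, 6/17)
obs 9: x=-9/2 → posterior Normal(13/38, 6/19)
obs 10: x=9 → posterior Normal(7/6, 2/7)
obs 11: x=-9/2 → posterior Normal(31/46, 6/23)
obs 12: x=-3 → posterior Normal(19/50, 6/25)
obs 13: x=7/2 → posterior Normal(11/18, 2/9)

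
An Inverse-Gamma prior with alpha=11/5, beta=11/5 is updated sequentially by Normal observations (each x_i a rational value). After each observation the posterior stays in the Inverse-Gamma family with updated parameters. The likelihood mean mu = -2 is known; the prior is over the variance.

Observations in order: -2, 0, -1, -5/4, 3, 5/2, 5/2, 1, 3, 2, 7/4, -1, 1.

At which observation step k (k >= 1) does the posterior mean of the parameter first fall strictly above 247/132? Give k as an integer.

k = 2

obs 1: x=-2 → posterior Inverse-Gamma(27/10, 11/5)
obs 2: x=0 → posterior Inverse-Gamma(16/5, 21/5)
obs 3: x=-1 → posterior Inverse-Gamma(37/10, 47/10)
obs 4: x=-5/4 → posterior Inverse-Gamma(21/5, 797/160)
obs 5: x=3 → posterior Inverse-Gamma(47/10, 2797/160)
obs 6: x=5/2 → posterior Inverse-Gamma(26/5, 4417/160)
obs 7: x=5/2 → posterior Inverse-Gamma(57/10, 6037/160)
obs 8: x=1 → posterior Inverse-Gamma(31/5, 6757/160)
obs 9: x=3 → posterior Inverse-Gamma(67/10, 8757/160)
obs 10: x=2 → posterior Inverse-Gamma(36/5, 10037/160)
obs 11: x=7/4 → posterior Inverse-Gamma(77/10, 5581/80)
obs 12: x=-1 → posterior Inverse-Gamma(41/5, 5621/80)
obs 13: x=1 → posterior Inverse-Gamma(87/10, 5981/80)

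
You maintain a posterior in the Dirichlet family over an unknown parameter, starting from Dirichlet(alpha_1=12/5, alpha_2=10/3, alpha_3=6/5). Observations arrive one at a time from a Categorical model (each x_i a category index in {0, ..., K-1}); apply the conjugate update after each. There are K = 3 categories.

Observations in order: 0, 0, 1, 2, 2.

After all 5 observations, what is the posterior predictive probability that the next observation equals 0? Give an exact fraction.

obs 1: x=0 → posterior Dirichlet(17/5, 10/3, 6/5)
obs 2: x=0 → posterior Dirichlet(22/5, 10/3, 6/5)
obs 3: x=1 → posterior Dirichlet(22/5, 13/3, 6/5)
obs 4: x=2 → posterior Dirichlet(22/5, 13/3, 11/5)
obs 5: x=2 → posterior Dirichlet(22/5, 13/3, 16/5)

66/179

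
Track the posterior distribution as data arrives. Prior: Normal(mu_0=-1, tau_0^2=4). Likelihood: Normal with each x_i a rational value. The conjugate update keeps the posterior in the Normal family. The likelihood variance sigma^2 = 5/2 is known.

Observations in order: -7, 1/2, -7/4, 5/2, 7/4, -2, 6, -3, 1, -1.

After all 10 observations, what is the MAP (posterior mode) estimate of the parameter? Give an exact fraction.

-29/85

obs 1: x=-7 → posterior Normal(-61/13, 20/13)
obs 2: x=1/2 → posterior Normal(-19/7, 20/21)
obs 3: x=-7/4 → posterior Normal(-71/29, 20/29)
obs 4: x=5/2 → posterior Normal(-51/37, 20/37)
obs 5: x=7/4 → posterior Normal(-37/45, 4/9)
obs 6: x=-2 → posterior Normal(-1, 20/53)
obs 7: x=6 → posterior Normal(-5/61, 20/61)
obs 8: x=-3 → posterior Normal(-29/69, 20/69)
obs 9: x=1 → posterior Normal(-3/11, 20/77)
obs 10: x=-1 → posterior Normal(-29/85, 4/17)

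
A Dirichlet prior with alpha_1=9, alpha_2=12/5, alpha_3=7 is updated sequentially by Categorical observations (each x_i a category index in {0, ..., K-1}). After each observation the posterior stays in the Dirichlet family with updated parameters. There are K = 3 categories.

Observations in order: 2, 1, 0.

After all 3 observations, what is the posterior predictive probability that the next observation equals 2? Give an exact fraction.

40/107

obs 1: x=2 → posterior Dirichlet(9, 12/5, 8)
obs 2: x=1 → posterior Dirichlet(9, 17/5, 8)
obs 3: x=0 → posterior Dirichlet(10, 17/5, 8)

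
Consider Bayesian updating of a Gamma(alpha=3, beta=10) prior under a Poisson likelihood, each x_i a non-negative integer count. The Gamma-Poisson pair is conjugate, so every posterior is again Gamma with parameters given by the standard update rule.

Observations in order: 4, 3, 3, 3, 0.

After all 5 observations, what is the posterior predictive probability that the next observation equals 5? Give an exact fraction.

obs 1: x=4 → posterior Gamma(7, 11)
obs 2: x=3 → posterior Gamma(10, 12)
obs 3: x=3 → posterior Gamma(13, 13)
obs 4: x=3 → posterior Gamma(16, 14)
obs 5: x=0 → posterior Gamma(16, 15)

6364787696685791015625/1208925819614629174706176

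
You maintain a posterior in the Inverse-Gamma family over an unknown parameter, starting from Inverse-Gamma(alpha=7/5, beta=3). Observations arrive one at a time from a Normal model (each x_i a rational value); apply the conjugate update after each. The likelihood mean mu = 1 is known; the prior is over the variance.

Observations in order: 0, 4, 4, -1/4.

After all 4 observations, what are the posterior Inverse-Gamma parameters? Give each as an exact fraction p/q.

obs 1: x=0 → posterior Inverse-Gamma(19/10, 7/2)
obs 2: x=4 → posterior Inverse-Gamma(12/5, 8)
obs 3: x=4 → posterior Inverse-Gamma(29/10, 25/2)
obs 4: x=-1/4 → posterior Inverse-Gamma(17/5, 425/32)

alpha=17/5, beta=425/32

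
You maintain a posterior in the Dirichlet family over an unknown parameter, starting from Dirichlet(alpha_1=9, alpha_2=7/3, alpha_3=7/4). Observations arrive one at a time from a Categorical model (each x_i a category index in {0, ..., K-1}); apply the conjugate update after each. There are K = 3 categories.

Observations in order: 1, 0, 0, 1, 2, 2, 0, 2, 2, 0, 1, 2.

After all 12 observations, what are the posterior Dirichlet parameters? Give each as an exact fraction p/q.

obs 1: x=1 → posterior Dirichlet(9, 10/3, 7/4)
obs 2: x=0 → posterior Dirichlet(10, 10/3, 7/4)
obs 3: x=0 → posterior Dirichlet(11, 10/3, 7/4)
obs 4: x=1 → posterior Dirichlet(11, 13/3, 7/4)
obs 5: x=2 → posterior Dirichlet(11, 13/3, 11/4)
obs 6: x=2 → posterior Dirichlet(11, 13/3, 15/4)
obs 7: x=0 → posterior Dirichlet(12, 13/3, 15/4)
obs 8: x=2 → posterior Dirichlet(12, 13/3, 19/4)
obs 9: x=2 → posterior Dirichlet(12, 13/3, 23/4)
obs 10: x=0 → posterior Dirichlet(13, 13/3, 23/4)
obs 11: x=1 → posterior Dirichlet(13, 16/3, 23/4)
obs 12: x=2 → posterior Dirichlet(13, 16/3, 27/4)

alpha_1=13, alpha_2=16/3, alpha_3=27/4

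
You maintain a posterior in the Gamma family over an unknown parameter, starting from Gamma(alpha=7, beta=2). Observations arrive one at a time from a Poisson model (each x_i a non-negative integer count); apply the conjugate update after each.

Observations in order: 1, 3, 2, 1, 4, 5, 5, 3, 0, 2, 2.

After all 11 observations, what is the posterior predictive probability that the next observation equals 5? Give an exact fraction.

obs 1: x=1 → posterior Gamma(8, 3)
obs 2: x=3 → posterior Gamma(11, 4)
obs 3: x=2 → posterior Gamma(13, 5)
obs 4: x=1 → posterior Gamma(14, 6)
obs 5: x=4 → posterior Gamma(18, 7)
obs 6: x=5 → posterior Gamma(23, 8)
obs 7: x=5 → posterior Gamma(28, 9)
obs 8: x=3 → posterior Gamma(31, 10)
obs 9: x=0 → posterior Gamma(31, 11)
obs 10: x=2 → posterior Gamma(33, 12)
obs 11: x=2 → posterior Gamma(35, 13)

80012624783124906634873057415243134710125607/1000053852272957090008071981168358074999635968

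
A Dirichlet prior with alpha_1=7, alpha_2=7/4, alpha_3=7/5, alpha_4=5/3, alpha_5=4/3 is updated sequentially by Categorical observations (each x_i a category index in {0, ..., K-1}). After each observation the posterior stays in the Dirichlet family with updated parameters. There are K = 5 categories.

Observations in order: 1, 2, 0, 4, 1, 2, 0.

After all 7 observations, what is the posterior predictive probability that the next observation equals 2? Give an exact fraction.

68/403

obs 1: x=1 → posterior Dirichlet(7, 11/4, 7/5, 5/3, 4/3)
obs 2: x=2 → posterior Dirichlet(7, 11/4, 12/5, 5/3, 4/3)
obs 3: x=0 → posterior Dirichlet(8, 11/4, 12/5, 5/3, 4/3)
obs 4: x=4 → posterior Dirichlet(8, 11/4, 12/5, 5/3, 7/3)
obs 5: x=1 → posterior Dirichlet(8, 15/4, 12/5, 5/3, 7/3)
obs 6: x=2 → posterior Dirichlet(8, 15/4, 17/5, 5/3, 7/3)
obs 7: x=0 → posterior Dirichlet(9, 15/4, 17/5, 5/3, 7/3)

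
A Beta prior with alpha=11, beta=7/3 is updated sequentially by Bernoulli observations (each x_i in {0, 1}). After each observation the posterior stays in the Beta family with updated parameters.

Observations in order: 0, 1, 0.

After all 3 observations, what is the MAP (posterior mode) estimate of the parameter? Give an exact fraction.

obs 1: x=0 → posterior Beta(11, 10/3)
obs 2: x=1 → posterior Beta(12, 10/3)
obs 3: x=0 → posterior Beta(12, 13/3)

33/43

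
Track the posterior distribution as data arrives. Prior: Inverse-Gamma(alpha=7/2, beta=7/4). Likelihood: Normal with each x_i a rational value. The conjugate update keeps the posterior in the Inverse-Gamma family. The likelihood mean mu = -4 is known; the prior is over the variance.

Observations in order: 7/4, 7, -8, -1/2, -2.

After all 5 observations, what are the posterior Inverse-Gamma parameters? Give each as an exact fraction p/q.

obs 1: x=7/4 → posterior Inverse-Gamma(4, 585/32)
obs 2: x=7 → posterior Inverse-Gamma(9/2, 2521/32)
obs 3: x=-8 → posterior Inverse-Gamma(5, 2777/32)
obs 4: x=-1/2 → posterior Inverse-Gamma(11/2, 2973/32)
obs 5: x=-2 → posterior Inverse-Gamma(6, 3037/32)

alpha=6, beta=3037/32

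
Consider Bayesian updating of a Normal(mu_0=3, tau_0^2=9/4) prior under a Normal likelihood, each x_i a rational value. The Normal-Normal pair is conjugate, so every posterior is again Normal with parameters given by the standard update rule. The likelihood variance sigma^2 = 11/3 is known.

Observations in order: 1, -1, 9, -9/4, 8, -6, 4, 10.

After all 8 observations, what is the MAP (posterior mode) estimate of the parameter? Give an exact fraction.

597/208

obs 1: x=1 → posterior Normal(159/71, 99/71)
obs 2: x=-1 → posterior Normal(66/49, 99/98)
obs 3: x=9 → posterior Normal(3, 99/125)
obs 4: x=-9/4 → posterior Normal(1257/608, 99/152)
obs 5: x=8 → posterior Normal(2121/716, 99/179)
obs 6: x=-6 → posterior Normal(1473/824, 99/206)
obs 7: x=4 → posterior Normal(1905/932, 99/233)
obs 8: x=10 → posterior Normal(597/208, 99/260)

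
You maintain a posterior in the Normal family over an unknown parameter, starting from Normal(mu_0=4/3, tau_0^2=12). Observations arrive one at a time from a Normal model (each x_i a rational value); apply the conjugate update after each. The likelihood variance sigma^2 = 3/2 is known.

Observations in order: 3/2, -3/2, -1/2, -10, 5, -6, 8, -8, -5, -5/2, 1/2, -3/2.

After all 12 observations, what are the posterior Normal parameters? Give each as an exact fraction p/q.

obs 1: x=3/2 → posterior Normal(40/27, 4/3)
obs 2: x=-3/2 → posterior Normal(4/51, 12/17)
obs 3: x=-1/2 → posterior Normal(-8/75, 12/25)
obs 4: x=-10 → posterior Normal(-248/99, 4/11)
obs 5: x=5 → posterior Normal(-128/123, 12/41)
obs 6: x=-6 → posterior Normal(-272/147, 12/49)
obs 7: x=8 → posterior Normal(-80/171, 4/19)
obs 8: x=-8 → posterior Normal(-272/195, 12/65)
obs 9: x=-5 → posterior Normal(-392/219, 12/73)
obs 10: x=-5/2 → posterior Normal(-452/243, 4/27)
obs 11: x=1/2 → posterior Normal(-440/267, 12/89)
obs 12: x=-3/2 → posterior Normal(-476/291, 12/97)

mu_0=-476/291, tau_0^2=12/97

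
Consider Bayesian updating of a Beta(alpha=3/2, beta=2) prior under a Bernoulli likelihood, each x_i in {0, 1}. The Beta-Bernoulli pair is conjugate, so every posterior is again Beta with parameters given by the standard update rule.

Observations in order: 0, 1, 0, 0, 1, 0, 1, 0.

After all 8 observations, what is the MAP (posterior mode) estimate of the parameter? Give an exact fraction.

obs 1: x=0 → posterior Beta(3/2, 3)
obs 2: x=1 → posterior Beta(5/2, 3)
obs 3: x=0 → posterior Beta(5/2, 4)
obs 4: x=0 → posterior Beta(5/2, 5)
obs 5: x=1 → posterior Beta(7/2, 5)
obs 6: x=0 → posterior Beta(7/2, 6)
obs 7: x=1 → posterior Beta(9/2, 6)
obs 8: x=0 → posterior Beta(9/2, 7)

7/19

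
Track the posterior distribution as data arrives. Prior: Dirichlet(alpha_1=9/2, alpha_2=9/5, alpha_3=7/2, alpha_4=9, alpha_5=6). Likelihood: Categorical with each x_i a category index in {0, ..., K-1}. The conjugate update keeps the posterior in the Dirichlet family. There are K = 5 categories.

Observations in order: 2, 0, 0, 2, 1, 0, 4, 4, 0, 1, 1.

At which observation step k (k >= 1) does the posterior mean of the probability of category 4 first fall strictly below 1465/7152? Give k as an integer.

obs 1: x=2 → posterior Dirichlet(9/2, 9/5, 9/2, 9, 6)
obs 2: x=0 → posterior Dirichlet(11/2, 9/5, 9/2, 9, 6)
obs 3: x=0 → posterior Dirichlet(13/2, 9/5, 9/2, 9, 6)
obs 4: x=2 → posterior Dirichlet(13/2, 9/5, 11/2, 9, 6)
obs 5: x=1 → posterior Dirichlet(13/2, 14/5, 11/2, 9, 6)
obs 6: x=0 → posterior Dirichlet(15/2, 14/5, 11/2, 9, 6)
obs 7: x=4 → posterior Dirichlet(15/2, 14/5, 11/2, 9, 7)
obs 8: x=4 → posterior Dirichlet(15/2, 14/5, 11/2, 9, 8)
obs 9: x=0 → posterior Dirichlet(17/2, 14/5, 11/2, 9, 8)
obs 10: x=1 → posterior Dirichlet(17/2, 19/5, 11/2, 9, 8)
obs 11: x=1 → posterior Dirichlet(17/2, 24/5, 11/2, 9, 8)

k = 5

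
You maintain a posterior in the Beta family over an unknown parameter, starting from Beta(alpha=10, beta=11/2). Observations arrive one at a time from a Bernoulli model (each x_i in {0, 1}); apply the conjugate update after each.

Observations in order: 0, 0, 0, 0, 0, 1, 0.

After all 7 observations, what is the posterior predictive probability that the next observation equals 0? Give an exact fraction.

obs 1: x=0 → posterior Beta(10, 13/2)
obs 2: x=0 → posterior Beta(10, 15/2)
obs 3: x=0 → posterior Beta(10, 17/2)
obs 4: x=0 → posterior Beta(10, 19/2)
obs 5: x=0 → posterior Beta(10, 21/2)
obs 6: x=1 → posterior Beta(11, 21/2)
obs 7: x=0 → posterior Beta(11, 23/2)

23/45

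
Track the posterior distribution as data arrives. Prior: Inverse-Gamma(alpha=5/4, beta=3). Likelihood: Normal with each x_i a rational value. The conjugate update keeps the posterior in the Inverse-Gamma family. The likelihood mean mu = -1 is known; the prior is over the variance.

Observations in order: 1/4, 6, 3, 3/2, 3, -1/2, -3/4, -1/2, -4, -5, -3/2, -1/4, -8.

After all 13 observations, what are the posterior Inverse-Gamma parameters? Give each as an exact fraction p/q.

obs 1: x=1/4 → posterior Inverse-Gamma(7/4, 121/32)
obs 2: x=6 → posterior Inverse-Gamma(9/4, 905/32)
obs 3: x=3 → posterior Inverse-Gamma(11/4, 1161/32)
obs 4: x=3/2 → posterior Inverse-Gamma(13/4, 1261/32)
obs 5: x=3 → posterior Inverse-Gamma(15/4, 1517/32)
obs 6: x=-1/2 → posterior Inverse-Gamma(17/4, 1521/32)
obs 7: x=-3/4 → posterior Inverse-Gamma(19/4, 761/16)
obs 8: x=-1/2 → posterior Inverse-Gamma(21/4, 763/16)
obs 9: x=-4 → posterior Inverse-Gamma(23/4, 835/16)
obs 10: x=-5 → posterior Inverse-Gamma(25/4, 963/16)
obs 11: x=-3/2 → posterior Inverse-Gamma(27/4, 965/16)
obs 12: x=-1/4 → posterior Inverse-Gamma(29/4, 1939/32)
obs 13: x=-8 → posterior Inverse-Gamma(31/4, 2723/32)

alpha=31/4, beta=2723/32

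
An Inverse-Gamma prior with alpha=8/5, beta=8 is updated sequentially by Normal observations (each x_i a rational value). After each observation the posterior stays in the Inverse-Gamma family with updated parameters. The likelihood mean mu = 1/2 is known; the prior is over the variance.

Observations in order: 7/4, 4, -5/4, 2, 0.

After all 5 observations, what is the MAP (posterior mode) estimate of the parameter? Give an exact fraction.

obs 1: x=7/4 → posterior Inverse-Gamma(21/10, 281/32)
obs 2: x=4 → posterior Inverse-Gamma(13/5, 477/32)
obs 3: x=-5/4 → posterior Inverse-Gamma(31/10, 263/16)
obs 4: x=2 → posterior Inverse-Gamma(18/5, 281/16)
obs 5: x=0 → posterior Inverse-Gamma(41/10, 283/16)

1415/408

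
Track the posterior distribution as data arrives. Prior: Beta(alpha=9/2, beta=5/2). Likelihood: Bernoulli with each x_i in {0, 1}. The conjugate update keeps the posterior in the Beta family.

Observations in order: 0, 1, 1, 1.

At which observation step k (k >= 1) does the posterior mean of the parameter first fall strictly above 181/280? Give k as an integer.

obs 1: x=0 → posterior Beta(9/2, 7/2)
obs 2: x=1 → posterior Beta(11/2, 7/2)
obs 3: x=1 → posterior Beta(13/2, 7/2)
obs 4: x=1 → posterior Beta(15/2, 7/2)

k = 3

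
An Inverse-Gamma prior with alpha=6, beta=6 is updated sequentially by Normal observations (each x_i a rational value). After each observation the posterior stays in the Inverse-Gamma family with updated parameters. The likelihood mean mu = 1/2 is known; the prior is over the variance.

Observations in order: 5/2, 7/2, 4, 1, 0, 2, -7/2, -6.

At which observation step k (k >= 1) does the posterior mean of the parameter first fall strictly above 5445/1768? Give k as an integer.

k = 7

obs 1: x=5/2 → posterior Inverse-Gamma(13/2, 8)
obs 2: x=7/2 → posterior Inverse-Gamma(7, 25/2)
obs 3: x=4 → posterior Inverse-Gamma(15/2, 149/8)
obs 4: x=1 → posterior Inverse-Gamma(8, 75/4)
obs 5: x=0 → posterior Inverse-Gamma(17/2, 151/8)
obs 6: x=2 → posterior Inverse-Gamma(9, 20)
obs 7: x=-7/2 → posterior Inverse-Gamma(19/2, 28)
obs 8: x=-6 → posterior Inverse-Gamma(10, 393/8)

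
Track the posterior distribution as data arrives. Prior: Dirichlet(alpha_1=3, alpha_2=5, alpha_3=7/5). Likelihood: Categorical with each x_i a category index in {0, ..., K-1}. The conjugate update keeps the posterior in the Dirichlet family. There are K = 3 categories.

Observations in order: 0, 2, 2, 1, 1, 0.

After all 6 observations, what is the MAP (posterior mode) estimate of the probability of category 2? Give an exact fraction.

6/31

obs 1: x=0 → posterior Dirichlet(4, 5, 7/5)
obs 2: x=2 → posterior Dirichlet(4, 5, 12/5)
obs 3: x=2 → posterior Dirichlet(4, 5, 17/5)
obs 4: x=1 → posterior Dirichlet(4, 6, 17/5)
obs 5: x=1 → posterior Dirichlet(4, 7, 17/5)
obs 6: x=0 → posterior Dirichlet(5, 7, 17/5)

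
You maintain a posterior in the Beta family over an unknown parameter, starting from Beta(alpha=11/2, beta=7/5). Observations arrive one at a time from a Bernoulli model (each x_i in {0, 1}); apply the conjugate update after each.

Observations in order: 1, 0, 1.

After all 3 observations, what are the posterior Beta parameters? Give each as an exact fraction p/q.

obs 1: x=1 → posterior Beta(13/2, 7/5)
obs 2: x=0 → posterior Beta(13/2, 12/5)
obs 3: x=1 → posterior Beta(15/2, 12/5)

alpha=15/2, beta=12/5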